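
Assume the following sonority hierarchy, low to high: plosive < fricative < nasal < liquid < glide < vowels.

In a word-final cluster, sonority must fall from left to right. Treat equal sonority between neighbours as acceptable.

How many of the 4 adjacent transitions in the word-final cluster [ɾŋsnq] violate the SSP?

1

/ɾ/: liquid = 4.
/ŋ/: nasal = 3.
/s/: fricative = 2.
/n/: nasal = 3.
/q/: plosive = 1.
/ɾ/→/ŋ/: 4→3 (falls) — ok.
/ŋ/→/s/: 3→2 (falls) — ok.
/s/→/n/: 2→3 (does not fall) — violation.
/n/→/q/: 3→1 (falls) — ok.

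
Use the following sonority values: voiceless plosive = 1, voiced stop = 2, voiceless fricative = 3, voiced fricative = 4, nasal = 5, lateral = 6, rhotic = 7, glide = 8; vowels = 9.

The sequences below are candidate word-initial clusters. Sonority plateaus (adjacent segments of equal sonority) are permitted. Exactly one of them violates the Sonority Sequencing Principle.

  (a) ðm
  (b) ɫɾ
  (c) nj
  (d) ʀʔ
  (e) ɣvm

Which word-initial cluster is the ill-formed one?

(a) sonority 4-5: well-formed.
(b) sonority 6-7: well-formed.
(c) sonority 5-8: well-formed.
(d) sonority 7-1: ill-formed.
(e) sonority 4-4-5: well-formed.

d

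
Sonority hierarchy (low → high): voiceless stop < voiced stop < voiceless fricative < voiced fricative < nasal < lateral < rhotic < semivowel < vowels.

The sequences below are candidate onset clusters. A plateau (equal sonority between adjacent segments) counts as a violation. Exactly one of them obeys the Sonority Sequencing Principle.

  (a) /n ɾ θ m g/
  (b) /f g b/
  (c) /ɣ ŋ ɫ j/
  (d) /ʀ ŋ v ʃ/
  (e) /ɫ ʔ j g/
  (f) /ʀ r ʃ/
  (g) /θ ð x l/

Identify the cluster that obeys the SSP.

c

(a) sonority 5-7-3-5-2: ill-formed.
(b) sonority 3-2-2: ill-formed.
(c) sonority 4-5-6-8: well-formed.
(d) sonority 7-5-4-3: ill-formed.
(e) sonority 6-1-8-2: ill-formed.
(f) sonority 7-7-3: ill-formed.
(g) sonority 3-4-3-6: ill-formed.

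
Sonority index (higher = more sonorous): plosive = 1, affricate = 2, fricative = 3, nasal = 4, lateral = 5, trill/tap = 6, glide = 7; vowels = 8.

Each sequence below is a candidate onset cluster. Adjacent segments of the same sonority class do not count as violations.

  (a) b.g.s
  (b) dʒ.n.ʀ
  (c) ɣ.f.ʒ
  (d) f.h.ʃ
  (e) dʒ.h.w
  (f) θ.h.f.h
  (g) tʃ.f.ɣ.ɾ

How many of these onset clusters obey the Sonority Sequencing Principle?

(a) b.g.s: profile 1-1-3 — obeys.
(b) dʒ.n.ʀ: profile 2-4-6 — obeys.
(c) ɣ.f.ʒ: profile 3-3-3 — obeys.
(d) f.h.ʃ: profile 3-3-3 — obeys.
(e) dʒ.h.w: profile 2-3-7 — obeys.
(f) θ.h.f.h: profile 3-3-3-3 — obeys.
(g) tʃ.f.ɣ.ɾ: profile 2-3-3-6 — obeys.

7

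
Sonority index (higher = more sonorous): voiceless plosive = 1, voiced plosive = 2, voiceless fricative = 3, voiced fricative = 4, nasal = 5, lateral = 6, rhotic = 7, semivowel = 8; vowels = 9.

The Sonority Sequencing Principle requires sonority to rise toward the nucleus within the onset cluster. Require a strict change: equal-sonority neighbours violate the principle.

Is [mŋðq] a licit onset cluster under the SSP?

no

/m/: nasal = 5.
/ŋ/: nasal = 5.
/ð/: voiced fricative = 4.
/q/: voiceless plosive = 1.
The profile is 5-5-4-1. Between /m/ (5) and /ŋ/ (5) sonority does not rise, so the cluster violates the SSP.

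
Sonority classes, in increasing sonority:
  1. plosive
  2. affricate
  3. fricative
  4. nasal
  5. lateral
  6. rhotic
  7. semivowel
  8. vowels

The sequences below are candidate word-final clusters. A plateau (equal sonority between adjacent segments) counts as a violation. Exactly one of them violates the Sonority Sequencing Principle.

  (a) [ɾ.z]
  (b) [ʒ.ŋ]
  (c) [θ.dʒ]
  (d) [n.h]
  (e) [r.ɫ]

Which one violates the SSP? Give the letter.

b

(a) 6-3 → obeys
(b) 3-4 → violates
(c) 3-2 → obeys
(d) 4-3 → obeys
(e) 6-5 → obeys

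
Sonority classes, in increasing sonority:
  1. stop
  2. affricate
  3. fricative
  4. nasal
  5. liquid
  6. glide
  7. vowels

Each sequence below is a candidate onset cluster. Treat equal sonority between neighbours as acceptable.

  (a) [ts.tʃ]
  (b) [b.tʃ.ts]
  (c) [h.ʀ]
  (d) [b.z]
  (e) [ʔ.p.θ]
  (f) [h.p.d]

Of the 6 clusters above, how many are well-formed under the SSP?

(a) 2-2 → obeys
(b) 1-2-2 → obeys
(c) 3-5 → obeys
(d) 1-3 → obeys
(e) 1-1-3 → obeys
(f) 3-1-1 → violates

5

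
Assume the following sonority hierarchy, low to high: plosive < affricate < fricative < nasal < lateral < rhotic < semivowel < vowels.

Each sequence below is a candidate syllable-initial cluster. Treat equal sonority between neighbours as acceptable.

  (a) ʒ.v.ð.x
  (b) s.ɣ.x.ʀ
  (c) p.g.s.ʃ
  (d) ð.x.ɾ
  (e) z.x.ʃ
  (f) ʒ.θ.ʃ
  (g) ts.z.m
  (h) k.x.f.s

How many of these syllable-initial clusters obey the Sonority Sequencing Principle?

(a) 3-3-3-3 → obeys
(b) 3-3-3-6 → obeys
(c) 1-1-3-3 → obeys
(d) 3-3-6 → obeys
(e) 3-3-3 → obeys
(f) 3-3-3 → obeys
(g) 2-3-4 → obeys
(h) 1-3-3-3 → obeys

8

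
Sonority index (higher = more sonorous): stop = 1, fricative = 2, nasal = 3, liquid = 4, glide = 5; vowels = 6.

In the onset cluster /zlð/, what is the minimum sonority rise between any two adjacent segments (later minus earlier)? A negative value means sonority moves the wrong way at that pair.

-2

/z/: fricative = 2.
/l/: liquid = 4.
/ð/: fricative = 2.
/z/→/l/: change +2.
/l/→/ð/: change -2.
Minimum = -2.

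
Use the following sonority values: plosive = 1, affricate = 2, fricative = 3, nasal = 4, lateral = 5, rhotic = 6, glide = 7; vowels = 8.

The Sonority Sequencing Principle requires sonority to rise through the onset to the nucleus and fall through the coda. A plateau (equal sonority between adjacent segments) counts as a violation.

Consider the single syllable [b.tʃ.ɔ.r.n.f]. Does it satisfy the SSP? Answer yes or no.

yes

Onset: /b/ is a plosive (sonority 1), /tʃ/ is an affricate (sonority 2); then the nucleus /ɔ/ (sonority 8).
Onset profile 1-2-8 — rises to the nucleus.
Coda: /r/ is a rhotic (sonority 6), /n/ is a nasal (sonority 4), /f/ is a fricative (sonority 3).
Coda profile 8-6-4-3 — falls from the nucleus.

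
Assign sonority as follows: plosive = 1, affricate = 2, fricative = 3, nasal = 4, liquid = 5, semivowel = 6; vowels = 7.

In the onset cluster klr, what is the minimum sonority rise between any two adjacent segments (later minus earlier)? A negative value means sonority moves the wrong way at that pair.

/k/ is a plosive (sonority 1).
/l/ is a liquid (sonority 5).
/r/ is a liquid (sonority 5).
/k/→/l/: change +4.
/l/→/r/: change +0.
Minimum = 0.

0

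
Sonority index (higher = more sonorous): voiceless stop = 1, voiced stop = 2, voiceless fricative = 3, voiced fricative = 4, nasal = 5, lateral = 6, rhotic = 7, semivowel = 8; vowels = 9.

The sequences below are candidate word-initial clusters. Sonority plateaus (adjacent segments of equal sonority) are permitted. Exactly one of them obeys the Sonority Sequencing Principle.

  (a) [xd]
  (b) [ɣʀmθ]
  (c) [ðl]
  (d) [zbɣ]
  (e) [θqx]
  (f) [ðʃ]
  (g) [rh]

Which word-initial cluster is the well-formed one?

c

(a) [xd]: profile 3-2 — violates.
(b) [ɣʀmθ]: profile 4-7-5-3 — violates.
(c) [ðl]: profile 4-6 — obeys.
(d) [zbɣ]: profile 4-2-4 — violates.
(e) [θqx]: profile 3-1-3 — violates.
(f) [ðʃ]: profile 4-3 — violates.
(g) [rh]: profile 7-3 — violates.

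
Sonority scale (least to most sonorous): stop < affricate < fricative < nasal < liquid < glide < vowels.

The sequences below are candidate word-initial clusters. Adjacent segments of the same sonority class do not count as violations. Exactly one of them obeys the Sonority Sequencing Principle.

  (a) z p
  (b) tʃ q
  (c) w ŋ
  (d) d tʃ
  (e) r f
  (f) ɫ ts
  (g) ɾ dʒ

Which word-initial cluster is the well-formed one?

(a) z p: profile 3-1 — violates.
(b) tʃ q: profile 2-1 — violates.
(c) w ŋ: profile 6-4 — violates.
(d) d tʃ: profile 1-2 — obeys.
(e) r f: profile 5-3 — violates.
(f) ɫ ts: profile 5-2 — violates.
(g) ɾ dʒ: profile 5-2 — violates.

d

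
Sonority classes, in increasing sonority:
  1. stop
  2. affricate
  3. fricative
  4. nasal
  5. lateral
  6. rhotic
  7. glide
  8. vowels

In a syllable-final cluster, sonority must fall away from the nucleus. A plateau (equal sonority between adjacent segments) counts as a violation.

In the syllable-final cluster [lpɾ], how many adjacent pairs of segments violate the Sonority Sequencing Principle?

1

/l/ — lateral, sonority 5.
/p/ — stop, sonority 1.
/ɾ/ — rhotic, sonority 6.
/l/→/p/: 5→1 (falls) — ok.
/p/→/ɾ/: 1→6 (does not fall) — violation.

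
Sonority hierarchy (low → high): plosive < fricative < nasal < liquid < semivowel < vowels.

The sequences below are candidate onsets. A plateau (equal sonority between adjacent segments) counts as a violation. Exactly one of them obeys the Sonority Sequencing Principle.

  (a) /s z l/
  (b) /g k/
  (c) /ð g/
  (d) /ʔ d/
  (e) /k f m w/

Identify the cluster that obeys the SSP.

e

(a) 2-2-4 → violates
(b) 1-1 → violates
(c) 2-1 → violates
(d) 1-1 → violates
(e) 1-2-3-5 → obeys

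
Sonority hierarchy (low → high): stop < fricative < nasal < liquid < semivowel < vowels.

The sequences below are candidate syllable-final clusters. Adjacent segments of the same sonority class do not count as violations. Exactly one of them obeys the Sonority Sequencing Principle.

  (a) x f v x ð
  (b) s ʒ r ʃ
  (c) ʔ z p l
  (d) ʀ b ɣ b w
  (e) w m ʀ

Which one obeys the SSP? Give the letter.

(a) x f v x ð: profile 2-2-2-2-2 — obeys.
(b) s ʒ r ʃ: profile 2-2-4-2 — violates.
(c) ʔ z p l: profile 1-2-1-4 — violates.
(d) ʀ b ɣ b w: profile 4-1-2-1-5 — violates.
(e) w m ʀ: profile 5-3-4 — violates.

a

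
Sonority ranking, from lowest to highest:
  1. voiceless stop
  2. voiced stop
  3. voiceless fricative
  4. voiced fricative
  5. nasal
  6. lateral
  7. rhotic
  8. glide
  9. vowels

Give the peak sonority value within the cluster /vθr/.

7

/v/ is a voiced fricative (sonority 4).
/θ/ is a voiceless fricative (sonority 3).
/r/ is a rhotic (sonority 7).
The maximum is 7.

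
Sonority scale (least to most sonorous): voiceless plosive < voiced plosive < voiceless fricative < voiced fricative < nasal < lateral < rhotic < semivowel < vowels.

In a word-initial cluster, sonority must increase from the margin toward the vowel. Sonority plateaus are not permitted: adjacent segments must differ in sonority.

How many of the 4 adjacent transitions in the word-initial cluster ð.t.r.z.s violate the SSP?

3

/ð/: voiced fricative = 4.
/t/: voiceless plosive = 1.
/r/: rhotic = 7.
/z/: voiced fricative = 4.
/s/: voiceless fricative = 3.
/ð/→/t/: 4→1 (does not rise) — violation.
/t/→/r/: 1→7 (rises) — ok.
/r/→/z/: 7→4 (does not rise) — violation.
/z/→/s/: 4→3 (does not rise) — violation.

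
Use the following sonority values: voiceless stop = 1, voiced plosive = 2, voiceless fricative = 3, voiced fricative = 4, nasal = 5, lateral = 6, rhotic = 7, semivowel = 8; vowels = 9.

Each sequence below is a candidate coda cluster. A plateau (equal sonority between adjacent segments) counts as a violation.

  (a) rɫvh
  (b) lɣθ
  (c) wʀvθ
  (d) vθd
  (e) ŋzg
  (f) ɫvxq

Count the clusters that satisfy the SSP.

(a) rɫvh: profile 7-6-4-3 — obeys.
(b) lɣθ: profile 6-4-3 — obeys.
(c) wʀvθ: profile 8-7-4-3 — obeys.
(d) vθd: profile 4-3-2 — obeys.
(e) ŋzg: profile 5-4-2 — obeys.
(f) ɫvxq: profile 6-4-3-1 — obeys.

6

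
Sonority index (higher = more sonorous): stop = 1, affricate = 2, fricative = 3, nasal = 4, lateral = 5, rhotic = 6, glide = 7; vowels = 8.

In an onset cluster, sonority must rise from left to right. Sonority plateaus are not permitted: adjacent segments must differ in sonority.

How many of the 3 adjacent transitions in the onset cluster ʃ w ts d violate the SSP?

/ʃ/ is a fricative (sonority 3).
/w/ is a glide (sonority 7).
/ts/ is an affricate (sonority 2).
/d/ is a stop (sonority 1).
/ʃ/→/w/: 3→7 (rises) — ok.
/w/→/ts/: 7→2 (does not rise) — violation.
/ts/→/d/: 2→1 (does not rise) — violation.

2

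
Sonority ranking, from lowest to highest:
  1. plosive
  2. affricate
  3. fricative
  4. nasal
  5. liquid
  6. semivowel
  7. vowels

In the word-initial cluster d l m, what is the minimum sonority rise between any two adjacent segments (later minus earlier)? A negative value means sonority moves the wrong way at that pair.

/d/ is a plosive (sonority 1).
/l/ is a liquid (sonority 5).
/m/ is a nasal (sonority 4).
/d/→/l/: change +4.
/l/→/m/: change -1.
Minimum = -1.

-1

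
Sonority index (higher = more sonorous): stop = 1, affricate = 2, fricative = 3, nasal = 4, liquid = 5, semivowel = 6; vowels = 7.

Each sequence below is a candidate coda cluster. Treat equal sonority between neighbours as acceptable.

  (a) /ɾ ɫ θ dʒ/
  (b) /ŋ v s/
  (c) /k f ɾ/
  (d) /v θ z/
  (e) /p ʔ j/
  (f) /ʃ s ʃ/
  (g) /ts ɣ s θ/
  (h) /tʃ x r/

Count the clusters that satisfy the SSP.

(a) sonority 5-5-3-2: well-formed.
(b) sonority 4-3-3: well-formed.
(c) sonority 1-3-5: ill-formed.
(d) sonority 3-3-3: well-formed.
(e) sonority 1-1-6: ill-formed.
(f) sonority 3-3-3: well-formed.
(g) sonority 2-3-3-3: ill-formed.
(h) sonority 2-3-5: ill-formed.

4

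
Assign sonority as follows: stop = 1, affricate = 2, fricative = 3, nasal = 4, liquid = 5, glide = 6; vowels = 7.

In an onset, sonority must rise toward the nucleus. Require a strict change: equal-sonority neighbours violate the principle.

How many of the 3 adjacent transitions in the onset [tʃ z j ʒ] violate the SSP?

1

/tʃ/: affricate = 2.
/z/: fricative = 3.
/j/: glide = 6.
/ʒ/: fricative = 3.
/tʃ/→/z/: 2→3 (rises) — ok.
/z/→/j/: 3→6 (rises) — ok.
/j/→/ʒ/: 6→3 (does not rise) — violation.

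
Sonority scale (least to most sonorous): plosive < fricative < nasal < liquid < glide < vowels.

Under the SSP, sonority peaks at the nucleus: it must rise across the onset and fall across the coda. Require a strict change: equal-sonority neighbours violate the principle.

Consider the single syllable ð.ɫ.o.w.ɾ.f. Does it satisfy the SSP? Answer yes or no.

Onset: /ð/ is a fricative (sonority 2), /ɫ/ is a liquid (sonority 4); then the nucleus /o/ (sonority 6).
Onset profile 2-4-6 — rises to the nucleus.
Coda: /w/ is a glide (sonority 5), /ɾ/ is a liquid (sonority 4), /f/ is a fricative (sonority 2).
Coda profile 6-5-4-2 — falls from the nucleus.

yes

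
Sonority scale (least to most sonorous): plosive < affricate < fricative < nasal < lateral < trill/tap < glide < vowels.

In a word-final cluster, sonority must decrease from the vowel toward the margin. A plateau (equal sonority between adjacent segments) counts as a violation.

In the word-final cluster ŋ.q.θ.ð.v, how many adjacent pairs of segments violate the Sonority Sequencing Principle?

/ŋ/ — nasal, sonority 4.
/q/ — plosive, sonority 1.
/θ/ — fricative, sonority 3.
/ð/ — fricative, sonority 3.
/v/ — fricative, sonority 3.
/ŋ/→/q/: 4→1 (falls) — ok.
/q/→/θ/: 1→3 (does not fall) — violation.
/θ/→/ð/: 3→3 (plateau) — violation.
/ð/→/v/: 3→3 (plateau) — violation.

3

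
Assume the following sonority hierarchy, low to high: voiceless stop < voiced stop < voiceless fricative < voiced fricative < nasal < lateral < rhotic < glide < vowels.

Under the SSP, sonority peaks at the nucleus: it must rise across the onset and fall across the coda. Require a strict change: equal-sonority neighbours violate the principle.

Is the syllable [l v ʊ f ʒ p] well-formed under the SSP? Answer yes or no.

no

Onset: /l/ is a lateral (sonority 6), /v/ is a voiced fricative (sonority 4); then the nucleus /ʊ/ (sonority 9).
Onset profile 6-4-9 — does not strictly rise throughout.
Coda: /f/ is a voiceless fricative (sonority 3), /ʒ/ is a voiced fricative (sonority 4), /p/ is a voiceless stop (sonority 1).
Coda profile 9-3-4-1 — does not strictly fall throughout.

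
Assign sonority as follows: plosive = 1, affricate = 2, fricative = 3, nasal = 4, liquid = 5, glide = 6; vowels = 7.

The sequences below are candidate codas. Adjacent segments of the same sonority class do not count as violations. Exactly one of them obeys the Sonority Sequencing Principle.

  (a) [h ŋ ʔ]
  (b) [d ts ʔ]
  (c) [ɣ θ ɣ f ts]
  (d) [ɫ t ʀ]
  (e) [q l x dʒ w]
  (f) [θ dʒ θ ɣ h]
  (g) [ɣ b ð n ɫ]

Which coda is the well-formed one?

c

(a) [h ŋ ʔ]: profile 3-4-1 — violates.
(b) [d ts ʔ]: profile 1-2-1 — violates.
(c) [ɣ θ ɣ f ts]: profile 3-3-3-3-2 — obeys.
(d) [ɫ t ʀ]: profile 5-1-5 — violates.
(e) [q l x dʒ w]: profile 1-5-3-2-6 — violates.
(f) [θ dʒ θ ɣ h]: profile 3-2-3-3-3 — violates.
(g) [ɣ b ð n ɫ]: profile 3-1-3-4-5 — violates.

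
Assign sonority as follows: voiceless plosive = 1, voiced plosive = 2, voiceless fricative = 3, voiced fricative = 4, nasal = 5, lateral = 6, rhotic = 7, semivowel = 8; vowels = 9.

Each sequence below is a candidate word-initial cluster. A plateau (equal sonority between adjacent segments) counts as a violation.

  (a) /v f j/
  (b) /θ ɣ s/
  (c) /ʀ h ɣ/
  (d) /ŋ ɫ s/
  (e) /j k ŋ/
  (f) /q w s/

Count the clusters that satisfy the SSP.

0

(a) /v f j/: profile 4-3-8 — violates.
(b) /θ ɣ s/: profile 3-4-3 — violates.
(c) /ʀ h ɣ/: profile 7-3-4 — violates.
(d) /ŋ ɫ s/: profile 5-6-3 — violates.
(e) /j k ŋ/: profile 8-1-5 — violates.
(f) /q w s/: profile 1-8-3 — violates.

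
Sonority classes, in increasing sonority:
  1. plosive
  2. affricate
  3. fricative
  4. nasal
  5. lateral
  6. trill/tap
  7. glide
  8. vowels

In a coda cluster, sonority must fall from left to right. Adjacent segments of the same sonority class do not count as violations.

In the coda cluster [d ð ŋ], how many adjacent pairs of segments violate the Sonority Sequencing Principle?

/d/ — plosive, sonority 1.
/ð/ — fricative, sonority 3.
/ŋ/ — nasal, sonority 4.
/d/→/ð/: 1→3 (does not fall) — violation.
/ð/→/ŋ/: 3→4 (does not fall) — violation.

2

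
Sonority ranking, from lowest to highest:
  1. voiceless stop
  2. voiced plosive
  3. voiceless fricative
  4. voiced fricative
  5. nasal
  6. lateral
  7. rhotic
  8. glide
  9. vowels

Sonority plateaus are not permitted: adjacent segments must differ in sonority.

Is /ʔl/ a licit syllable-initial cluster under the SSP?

yes

/ʔ/ — voiceless stop, sonority 1.
/l/ — lateral, sonority 6.
The profile 1-6 strictly rises, so the syllable-initial cluster satisfies the SSP.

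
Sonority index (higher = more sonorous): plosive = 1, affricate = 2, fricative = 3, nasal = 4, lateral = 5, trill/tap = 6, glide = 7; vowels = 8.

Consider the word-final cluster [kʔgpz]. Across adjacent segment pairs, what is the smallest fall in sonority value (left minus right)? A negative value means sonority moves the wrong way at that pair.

-2

/k/ — plosive, sonority 1.
/ʔ/ — plosive, sonority 1.
/g/ — plosive, sonority 1.
/p/ — plosive, sonority 1.
/z/ — fricative, sonority 3.
/k/→/ʔ/: change +0.
/ʔ/→/g/: change +0.
/g/→/p/: change +0.
/p/→/z/: change -2.
Minimum = -2.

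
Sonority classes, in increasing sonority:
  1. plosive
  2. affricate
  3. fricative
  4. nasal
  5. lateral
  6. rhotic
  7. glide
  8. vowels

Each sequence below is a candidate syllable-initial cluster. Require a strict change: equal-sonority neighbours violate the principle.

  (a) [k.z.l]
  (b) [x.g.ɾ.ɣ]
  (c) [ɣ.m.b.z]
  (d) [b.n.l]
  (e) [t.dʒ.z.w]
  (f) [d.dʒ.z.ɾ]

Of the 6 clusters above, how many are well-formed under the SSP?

4

(a) 1-3-5 → obeys
(b) 3-1-6-3 → violates
(c) 3-4-1-3 → violates
(d) 1-4-5 → obeys
(e) 1-2-3-7 → obeys
(f) 1-2-3-6 → obeys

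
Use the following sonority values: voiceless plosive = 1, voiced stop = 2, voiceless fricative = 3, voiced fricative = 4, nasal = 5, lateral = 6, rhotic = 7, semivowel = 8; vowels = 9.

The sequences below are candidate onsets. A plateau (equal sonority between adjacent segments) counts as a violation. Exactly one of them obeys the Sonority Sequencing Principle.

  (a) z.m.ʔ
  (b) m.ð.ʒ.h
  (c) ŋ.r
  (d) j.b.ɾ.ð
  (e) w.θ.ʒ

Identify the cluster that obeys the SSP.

c

(a) z.m.ʔ: profile 4-5-1 — violates.
(b) m.ð.ʒ.h: profile 5-4-4-3 — violates.
(c) ŋ.r: profile 5-7 — obeys.
(d) j.b.ɾ.ð: profile 8-2-7-4 — violates.
(e) w.θ.ʒ: profile 8-3-4 — violates.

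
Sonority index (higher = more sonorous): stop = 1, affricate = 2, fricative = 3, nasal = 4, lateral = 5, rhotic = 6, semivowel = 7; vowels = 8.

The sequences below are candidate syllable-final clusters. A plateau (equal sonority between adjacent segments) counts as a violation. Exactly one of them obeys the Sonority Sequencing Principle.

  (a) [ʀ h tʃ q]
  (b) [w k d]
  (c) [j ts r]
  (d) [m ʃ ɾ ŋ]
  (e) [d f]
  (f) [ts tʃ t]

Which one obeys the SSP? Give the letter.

a

(a) sonority 6-3-2-1: well-formed.
(b) sonority 7-1-1: ill-formed.
(c) sonority 7-2-6: ill-formed.
(d) sonority 4-3-6-4: ill-formed.
(e) sonority 1-3: ill-formed.
(f) sonority 2-2-1: ill-formed.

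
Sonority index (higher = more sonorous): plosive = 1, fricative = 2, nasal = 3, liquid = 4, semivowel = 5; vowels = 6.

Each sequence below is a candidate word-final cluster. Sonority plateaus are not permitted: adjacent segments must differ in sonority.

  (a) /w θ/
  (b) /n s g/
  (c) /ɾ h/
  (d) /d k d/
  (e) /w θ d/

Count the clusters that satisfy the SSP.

4

(a) /w θ/: profile 5-2 — obeys.
(b) /n s g/: profile 3-2-1 — obeys.
(c) /ɾ h/: profile 4-2 — obeys.
(d) /d k d/: profile 1-1-1 — violates.
(e) /w θ d/: profile 5-2-1 — obeys.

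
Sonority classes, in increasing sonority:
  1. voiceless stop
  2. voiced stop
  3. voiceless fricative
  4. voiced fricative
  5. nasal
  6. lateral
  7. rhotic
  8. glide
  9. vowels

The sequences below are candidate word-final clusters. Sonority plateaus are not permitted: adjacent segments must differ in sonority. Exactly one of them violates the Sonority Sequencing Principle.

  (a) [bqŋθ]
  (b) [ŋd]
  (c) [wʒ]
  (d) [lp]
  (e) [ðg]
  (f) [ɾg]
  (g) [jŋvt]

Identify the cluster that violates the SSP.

a

(a) 2-1-5-3 → violates
(b) 5-2 → obeys
(c) 8-4 → obeys
(d) 6-1 → obeys
(e) 4-2 → obeys
(f) 7-2 → obeys
(g) 8-5-4-1 → obeys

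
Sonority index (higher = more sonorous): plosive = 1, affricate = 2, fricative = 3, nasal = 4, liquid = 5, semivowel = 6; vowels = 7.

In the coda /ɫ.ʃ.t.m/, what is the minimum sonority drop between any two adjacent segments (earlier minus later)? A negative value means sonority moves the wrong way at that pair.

/ɫ/ is a liquid (sonority 5).
/ʃ/ is a fricative (sonority 3).
/t/ is a plosive (sonority 1).
/m/ is a nasal (sonority 4).
/ɫ/→/ʃ/: change +2.
/ʃ/→/t/: change +2.
/t/→/m/: change -3.
Minimum = -3.

-3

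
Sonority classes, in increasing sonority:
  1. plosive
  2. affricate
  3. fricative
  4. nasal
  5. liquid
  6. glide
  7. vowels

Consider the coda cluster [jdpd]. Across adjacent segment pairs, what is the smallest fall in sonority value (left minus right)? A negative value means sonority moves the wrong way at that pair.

0

/j/ is a glide (sonority 6).
/d/ is a plosive (sonority 1).
/p/ is a plosive (sonority 1).
/d/ is a plosive (sonority 1).
/j/→/d/: change +5.
/d/→/p/: change +0.
/p/→/d/: change +0.
Minimum = 0.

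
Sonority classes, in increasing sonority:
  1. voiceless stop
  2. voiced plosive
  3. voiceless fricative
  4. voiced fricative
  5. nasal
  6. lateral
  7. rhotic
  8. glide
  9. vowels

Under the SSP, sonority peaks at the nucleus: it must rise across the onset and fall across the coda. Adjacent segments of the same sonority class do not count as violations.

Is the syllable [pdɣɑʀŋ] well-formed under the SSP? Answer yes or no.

Onset: /p/ is a voiceless stop (sonority 1), /d/ is a voiced plosive (sonority 2), /ɣ/ is a voiced fricative (sonority 4); then the nucleus /ɑ/ (sonority 9).
Onset profile 1-2-4-9 — rises to the nucleus.
Coda: /ʀ/ is a rhotic (sonority 7), /ŋ/ is a nasal (sonority 5).
Coda profile 9-7-5 — falls from the nucleus.

yes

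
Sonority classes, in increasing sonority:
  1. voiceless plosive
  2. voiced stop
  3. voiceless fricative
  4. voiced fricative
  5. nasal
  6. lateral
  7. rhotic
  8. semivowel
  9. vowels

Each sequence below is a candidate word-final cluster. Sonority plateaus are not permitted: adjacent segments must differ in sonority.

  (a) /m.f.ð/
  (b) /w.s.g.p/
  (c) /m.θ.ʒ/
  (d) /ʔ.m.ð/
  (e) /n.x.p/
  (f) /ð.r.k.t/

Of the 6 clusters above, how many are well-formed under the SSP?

(a) 5-3-4 → violates
(b) 8-3-2-1 → obeys
(c) 5-3-4 → violates
(d) 1-5-4 → violates
(e) 5-3-1 → obeys
(f) 4-7-1-1 → violates

2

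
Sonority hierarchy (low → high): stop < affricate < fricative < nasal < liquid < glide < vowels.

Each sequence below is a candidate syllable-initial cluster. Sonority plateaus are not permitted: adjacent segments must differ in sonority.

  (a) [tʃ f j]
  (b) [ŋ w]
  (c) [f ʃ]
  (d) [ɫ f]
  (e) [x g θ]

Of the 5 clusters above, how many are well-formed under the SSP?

2

(a) 2-3-6 → obeys
(b) 4-6 → obeys
(c) 3-3 → violates
(d) 5-3 → violates
(e) 3-1-3 → violates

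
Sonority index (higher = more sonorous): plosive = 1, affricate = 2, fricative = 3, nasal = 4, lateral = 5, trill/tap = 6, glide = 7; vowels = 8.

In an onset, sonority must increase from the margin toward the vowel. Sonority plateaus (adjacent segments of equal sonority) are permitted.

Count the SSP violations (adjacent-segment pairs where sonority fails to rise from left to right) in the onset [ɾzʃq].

2

/ɾ/: trill/tap = 6.
/z/: fricative = 3.
/ʃ/: fricative = 3.
/q/: plosive = 1.
/ɾ/→/z/: 6→3 (does not rise) — violation.
/z/→/ʃ/: 3→3 (plateau, allowed) — ok.
/ʃ/→/q/: 3→1 (does not rise) — violation.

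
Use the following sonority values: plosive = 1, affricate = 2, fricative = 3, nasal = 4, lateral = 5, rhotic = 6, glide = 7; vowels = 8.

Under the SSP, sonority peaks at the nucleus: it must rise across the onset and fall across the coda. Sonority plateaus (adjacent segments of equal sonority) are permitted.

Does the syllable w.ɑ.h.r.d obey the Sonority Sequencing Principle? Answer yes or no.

Onset: /w/ is a glide (sonority 7); then the nucleus /ɑ/ (sonority 8).
Onset profile 7-8 — rises to the nucleus.
Coda: /h/ is a fricative (sonority 3), /r/ is a rhotic (sonority 6), /d/ is a plosive (sonority 1).
Coda profile 8-3-6-1 — does not fall throughout.

no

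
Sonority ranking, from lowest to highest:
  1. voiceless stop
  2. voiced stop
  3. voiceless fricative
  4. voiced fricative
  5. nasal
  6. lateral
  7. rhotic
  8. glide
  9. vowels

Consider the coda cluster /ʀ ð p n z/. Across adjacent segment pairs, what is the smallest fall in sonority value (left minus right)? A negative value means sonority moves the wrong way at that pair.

/ʀ/ — rhotic, sonority 7.
/ð/ — voiced fricative, sonority 4.
/p/ — voiceless stop, sonority 1.
/n/ — nasal, sonority 5.
/z/ — voiced fricative, sonority 4.
/ʀ/→/ð/: change +3.
/ð/→/p/: change +3.
/p/→/n/: change -4.
/n/→/z/: change +1.
Minimum = -4.

-4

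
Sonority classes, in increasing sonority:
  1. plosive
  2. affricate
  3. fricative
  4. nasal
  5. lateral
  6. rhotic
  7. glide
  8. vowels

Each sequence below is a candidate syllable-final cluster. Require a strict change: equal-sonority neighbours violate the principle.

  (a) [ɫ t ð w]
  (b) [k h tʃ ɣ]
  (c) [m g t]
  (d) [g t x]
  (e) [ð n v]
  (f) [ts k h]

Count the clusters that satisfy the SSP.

0

(a) [ɫ t ð w]: profile 5-1-3-7 — violates.
(b) [k h tʃ ɣ]: profile 1-3-2-3 — violates.
(c) [m g t]: profile 4-1-1 — violates.
(d) [g t x]: profile 1-1-3 — violates.
(e) [ð n v]: profile 3-4-3 — violates.
(f) [ts k h]: profile 2-1-3 — violates.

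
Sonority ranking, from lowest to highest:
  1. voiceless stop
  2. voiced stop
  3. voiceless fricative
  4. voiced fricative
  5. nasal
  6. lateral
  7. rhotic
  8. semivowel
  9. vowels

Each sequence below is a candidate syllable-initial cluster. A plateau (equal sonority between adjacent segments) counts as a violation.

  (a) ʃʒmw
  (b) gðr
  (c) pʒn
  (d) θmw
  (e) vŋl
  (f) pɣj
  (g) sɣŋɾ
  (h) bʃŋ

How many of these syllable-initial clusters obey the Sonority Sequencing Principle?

(a) ʃʒmw: profile 3-4-5-8 — obeys.
(b) gðr: profile 2-4-7 — obeys.
(c) pʒn: profile 1-4-5 — obeys.
(d) θmw: profile 3-5-8 — obeys.
(e) vŋl: profile 4-5-6 — obeys.
(f) pɣj: profile 1-4-8 — obeys.
(g) sɣŋɾ: profile 3-4-5-7 — obeys.
(h) bʃŋ: profile 2-3-5 — obeys.

8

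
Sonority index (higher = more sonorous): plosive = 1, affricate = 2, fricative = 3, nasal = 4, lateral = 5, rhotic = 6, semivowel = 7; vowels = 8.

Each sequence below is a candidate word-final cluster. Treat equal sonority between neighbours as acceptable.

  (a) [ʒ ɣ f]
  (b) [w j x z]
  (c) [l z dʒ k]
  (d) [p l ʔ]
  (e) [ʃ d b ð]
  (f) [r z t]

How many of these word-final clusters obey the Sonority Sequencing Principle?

4

(a) sonority 3-3-3: well-formed.
(b) sonority 7-7-3-3: well-formed.
(c) sonority 5-3-2-1: well-formed.
(d) sonority 1-5-1: ill-formed.
(e) sonority 3-1-1-3: ill-formed.
(f) sonority 6-3-1: well-formed.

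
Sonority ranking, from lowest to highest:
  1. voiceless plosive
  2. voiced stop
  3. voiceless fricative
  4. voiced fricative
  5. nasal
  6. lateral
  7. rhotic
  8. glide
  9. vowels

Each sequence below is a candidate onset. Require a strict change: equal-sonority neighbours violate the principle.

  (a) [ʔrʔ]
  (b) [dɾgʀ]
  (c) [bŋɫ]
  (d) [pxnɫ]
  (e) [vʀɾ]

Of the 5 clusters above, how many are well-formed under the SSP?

(a) 1-7-1 → violates
(b) 2-7-2-7 → violates
(c) 2-5-6 → obeys
(d) 1-3-5-6 → obeys
(e) 4-7-7 → violates

2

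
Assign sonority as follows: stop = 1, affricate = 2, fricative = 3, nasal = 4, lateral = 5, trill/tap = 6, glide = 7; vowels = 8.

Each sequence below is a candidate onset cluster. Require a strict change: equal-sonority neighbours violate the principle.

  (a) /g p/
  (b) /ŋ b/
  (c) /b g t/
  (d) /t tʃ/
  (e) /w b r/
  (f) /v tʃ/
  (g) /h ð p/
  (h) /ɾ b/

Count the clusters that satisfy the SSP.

(a) /g p/: profile 1-1 — violates.
(b) /ŋ b/: profile 4-1 — violates.
(c) /b g t/: profile 1-1-1 — violates.
(d) /t tʃ/: profile 1-2 — obeys.
(e) /w b r/: profile 7-1-6 — violates.
(f) /v tʃ/: profile 3-2 — violates.
(g) /h ð p/: profile 3-3-1 — violates.
(h) /ɾ b/: profile 6-1 — violates.

1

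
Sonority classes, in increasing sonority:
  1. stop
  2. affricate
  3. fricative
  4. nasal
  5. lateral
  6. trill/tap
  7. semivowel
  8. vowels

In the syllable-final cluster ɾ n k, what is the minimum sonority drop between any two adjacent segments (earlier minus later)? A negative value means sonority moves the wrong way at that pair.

/ɾ/ is a trill/tap (sonority 6).
/n/ is a nasal (sonority 4).
/k/ is a stop (sonority 1).
/ɾ/→/n/: change +2.
/n/→/k/: change +3.
Minimum = 2.

2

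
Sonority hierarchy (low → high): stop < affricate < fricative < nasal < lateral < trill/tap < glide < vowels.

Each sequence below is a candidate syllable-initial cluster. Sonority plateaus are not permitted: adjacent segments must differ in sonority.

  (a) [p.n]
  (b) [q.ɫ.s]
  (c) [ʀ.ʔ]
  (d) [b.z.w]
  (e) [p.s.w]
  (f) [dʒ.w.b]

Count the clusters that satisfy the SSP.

3

(a) 1-4 → obeys
(b) 1-5-3 → violates
(c) 6-1 → violates
(d) 1-3-7 → obeys
(e) 1-3-7 → obeys
(f) 2-7-1 → violates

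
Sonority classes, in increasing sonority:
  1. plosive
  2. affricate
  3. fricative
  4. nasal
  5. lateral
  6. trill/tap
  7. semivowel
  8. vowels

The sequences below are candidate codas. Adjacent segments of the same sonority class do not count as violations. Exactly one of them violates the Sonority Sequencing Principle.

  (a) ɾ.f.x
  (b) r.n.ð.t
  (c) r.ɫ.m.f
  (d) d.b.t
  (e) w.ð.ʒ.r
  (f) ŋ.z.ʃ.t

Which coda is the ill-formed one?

e

(a) ɾ.f.x: profile 6-3-3 — obeys.
(b) r.n.ð.t: profile 6-4-3-1 — obeys.
(c) r.ɫ.m.f: profile 6-5-4-3 — obeys.
(d) d.b.t: profile 1-1-1 — obeys.
(e) w.ð.ʒ.r: profile 7-3-3-6 — violates.
(f) ŋ.z.ʃ.t: profile 4-3-3-1 — obeys.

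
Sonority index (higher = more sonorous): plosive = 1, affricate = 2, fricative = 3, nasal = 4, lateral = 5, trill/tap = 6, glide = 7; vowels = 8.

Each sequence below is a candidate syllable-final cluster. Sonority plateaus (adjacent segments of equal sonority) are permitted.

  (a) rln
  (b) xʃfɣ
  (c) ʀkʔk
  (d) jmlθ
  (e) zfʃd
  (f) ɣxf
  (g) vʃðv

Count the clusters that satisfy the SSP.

(a) sonority 6-5-4: well-formed.
(b) sonority 3-3-3-3: well-formed.
(c) sonority 6-1-1-1: well-formed.
(d) sonority 7-4-5-3: ill-formed.
(e) sonority 3-3-3-1: well-formed.
(f) sonority 3-3-3: well-formed.
(g) sonority 3-3-3-3: well-formed.

6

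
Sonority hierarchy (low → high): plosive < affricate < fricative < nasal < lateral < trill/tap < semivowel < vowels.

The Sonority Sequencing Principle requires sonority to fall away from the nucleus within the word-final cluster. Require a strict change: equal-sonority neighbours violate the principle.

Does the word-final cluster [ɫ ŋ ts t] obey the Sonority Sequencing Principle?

yes

/ɫ/ is a lateral (sonority 5).
/ŋ/ is a nasal (sonority 4).
/ts/ is an affricate (sonority 2).
/t/ is a plosive (sonority 1).
The profile 5-4-2-1 strictly falls, so the word-final cluster satisfies the SSP.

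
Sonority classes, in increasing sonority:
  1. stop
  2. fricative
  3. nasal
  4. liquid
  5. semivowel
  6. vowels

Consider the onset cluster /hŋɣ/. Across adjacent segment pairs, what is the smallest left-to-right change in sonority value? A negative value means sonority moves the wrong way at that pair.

/h/ is a fricative (sonority 2).
/ŋ/ is a nasal (sonority 3).
/ɣ/ is a fricative (sonority 2).
/h/→/ŋ/: change +1.
/ŋ/→/ɣ/: change -1.
Minimum = -1.

-1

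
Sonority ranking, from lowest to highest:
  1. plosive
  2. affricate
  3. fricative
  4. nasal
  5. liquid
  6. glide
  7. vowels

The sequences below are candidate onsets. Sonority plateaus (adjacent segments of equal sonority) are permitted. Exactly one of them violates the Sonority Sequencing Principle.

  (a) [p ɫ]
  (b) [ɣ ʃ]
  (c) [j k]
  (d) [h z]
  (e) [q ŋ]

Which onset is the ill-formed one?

c

(a) sonority 1-5: well-formed.
(b) sonority 3-3: well-formed.
(c) sonority 6-1: ill-formed.
(d) sonority 3-3: well-formed.
(e) sonority 1-4: well-formed.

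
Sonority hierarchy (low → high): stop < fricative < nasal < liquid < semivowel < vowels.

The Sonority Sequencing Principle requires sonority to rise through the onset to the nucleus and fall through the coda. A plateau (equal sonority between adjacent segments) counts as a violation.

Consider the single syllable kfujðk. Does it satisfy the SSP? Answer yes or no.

Onset: /k/ is a stop (sonority 1), /f/ is a fricative (sonority 2); then the nucleus /u/ (sonority 6).
Onset profile 1-2-6 — rises to the nucleus.
Coda: /j/ is a semivowel (sonority 5), /ð/ is a fricative (sonority 2), /k/ is a stop (sonority 1).
Coda profile 6-5-2-1 — falls from the nucleus.

yes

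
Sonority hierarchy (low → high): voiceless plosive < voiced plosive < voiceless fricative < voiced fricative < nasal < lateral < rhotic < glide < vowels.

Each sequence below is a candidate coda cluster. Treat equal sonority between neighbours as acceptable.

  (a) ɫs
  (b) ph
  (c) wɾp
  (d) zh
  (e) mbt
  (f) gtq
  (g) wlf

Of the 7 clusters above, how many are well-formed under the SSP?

6

(a) ɫs: profile 6-3 — obeys.
(b) ph: profile 1-3 — violates.
(c) wɾp: profile 8-7-1 — obeys.
(d) zh: profile 4-3 — obeys.
(e) mbt: profile 5-2-1 — obeys.
(f) gtq: profile 2-1-1 — obeys.
(g) wlf: profile 8-6-3 — obeys.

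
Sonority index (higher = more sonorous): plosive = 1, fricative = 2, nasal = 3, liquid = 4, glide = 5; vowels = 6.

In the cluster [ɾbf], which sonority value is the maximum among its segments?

4

/ɾ/ — liquid, sonority 4.
/b/ — plosive, sonority 1.
/f/ — fricative, sonority 2.
The maximum is 4.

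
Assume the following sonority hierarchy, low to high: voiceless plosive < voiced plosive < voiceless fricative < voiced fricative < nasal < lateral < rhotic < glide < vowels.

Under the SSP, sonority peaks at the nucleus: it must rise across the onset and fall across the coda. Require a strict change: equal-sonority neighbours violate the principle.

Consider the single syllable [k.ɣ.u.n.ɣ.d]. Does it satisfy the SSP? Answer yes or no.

yes

Onset: /k/ is a voiceless plosive (sonority 1), /ɣ/ is a voiced fricative (sonority 4); then the nucleus /u/ (sonority 9).
Onset profile 1-4-9 — rises to the nucleus.
Coda: /n/ is a nasal (sonority 5), /ɣ/ is a voiced fricative (sonority 4), /d/ is a voiced plosive (sonority 2).
Coda profile 9-5-4-2 — falls from the nucleus.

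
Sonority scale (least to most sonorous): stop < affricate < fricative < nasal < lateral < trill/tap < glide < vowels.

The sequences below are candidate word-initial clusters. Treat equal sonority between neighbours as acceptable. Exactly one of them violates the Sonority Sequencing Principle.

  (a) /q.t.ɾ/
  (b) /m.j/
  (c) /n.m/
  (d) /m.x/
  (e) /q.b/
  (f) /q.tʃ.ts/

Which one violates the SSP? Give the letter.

d

(a) 1-1-6 → obeys
(b) 4-7 → obeys
(c) 4-4 → obeys
(d) 4-3 → violates
(e) 1-1 → obeys
(f) 1-2-2 → obeys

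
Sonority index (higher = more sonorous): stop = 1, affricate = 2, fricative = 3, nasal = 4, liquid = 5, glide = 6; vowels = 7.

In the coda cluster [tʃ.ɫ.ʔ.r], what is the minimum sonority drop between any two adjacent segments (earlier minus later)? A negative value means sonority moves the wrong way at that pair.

/tʃ/ is an affricate (sonority 2).
/ɫ/ is a liquid (sonority 5).
/ʔ/ is a stop (sonority 1).
/r/ is a liquid (sonority 5).
/tʃ/→/ɫ/: change -3.
/ɫ/→/ʔ/: change +4.
/ʔ/→/r/: change -4.
Minimum = -4.

-4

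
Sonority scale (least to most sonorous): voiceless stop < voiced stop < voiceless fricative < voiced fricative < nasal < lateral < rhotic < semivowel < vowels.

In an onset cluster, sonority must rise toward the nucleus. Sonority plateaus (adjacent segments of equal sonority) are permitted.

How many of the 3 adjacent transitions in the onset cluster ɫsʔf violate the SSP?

2

/ɫ/ — lateral, sonority 6.
/s/ — voiceless fricative, sonority 3.
/ʔ/ — voiceless stop, sonority 1.
/f/ — voiceless fricative, sonority 3.
/ɫ/→/s/: 6→3 (does not rise) — violation.
/s/→/ʔ/: 3→1 (does not rise) — violation.
/ʔ/→/f/: 1→3 (rises) — ok.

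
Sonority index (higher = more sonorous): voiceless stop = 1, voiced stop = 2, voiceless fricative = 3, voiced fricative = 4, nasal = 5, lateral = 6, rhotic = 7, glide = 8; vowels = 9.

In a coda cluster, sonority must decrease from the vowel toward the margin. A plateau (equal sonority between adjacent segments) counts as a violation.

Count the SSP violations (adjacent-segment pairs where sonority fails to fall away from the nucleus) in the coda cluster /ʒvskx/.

/ʒ/ is a voiced fricative (sonority 4).
/v/ is a voiced fricative (sonority 4).
/s/ is a voiceless fricative (sonority 3).
/k/ is a voiceless stop (sonority 1).
/x/ is a voiceless fricative (sonority 3).
/ʒ/→/v/: 4→4 (plateau) — violation.
/v/→/s/: 4→3 (falls) — ok.
/s/→/k/: 3→1 (falls) — ok.
/k/→/x/: 1→3 (does not fall) — violation.

2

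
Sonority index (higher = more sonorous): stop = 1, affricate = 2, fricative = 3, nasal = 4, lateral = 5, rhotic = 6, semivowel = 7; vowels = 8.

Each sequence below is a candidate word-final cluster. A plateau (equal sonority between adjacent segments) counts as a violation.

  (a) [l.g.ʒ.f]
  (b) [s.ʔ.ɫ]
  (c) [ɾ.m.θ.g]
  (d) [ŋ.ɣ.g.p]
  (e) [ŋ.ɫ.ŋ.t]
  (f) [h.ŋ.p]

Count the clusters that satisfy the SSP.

(a) sonority 5-1-3-3: ill-formed.
(b) sonority 3-1-5: ill-formed.
(c) sonority 6-4-3-1: well-formed.
(d) sonority 4-3-1-1: ill-formed.
(e) sonority 4-5-4-1: ill-formed.
(f) sonority 3-4-1: ill-formed.

1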